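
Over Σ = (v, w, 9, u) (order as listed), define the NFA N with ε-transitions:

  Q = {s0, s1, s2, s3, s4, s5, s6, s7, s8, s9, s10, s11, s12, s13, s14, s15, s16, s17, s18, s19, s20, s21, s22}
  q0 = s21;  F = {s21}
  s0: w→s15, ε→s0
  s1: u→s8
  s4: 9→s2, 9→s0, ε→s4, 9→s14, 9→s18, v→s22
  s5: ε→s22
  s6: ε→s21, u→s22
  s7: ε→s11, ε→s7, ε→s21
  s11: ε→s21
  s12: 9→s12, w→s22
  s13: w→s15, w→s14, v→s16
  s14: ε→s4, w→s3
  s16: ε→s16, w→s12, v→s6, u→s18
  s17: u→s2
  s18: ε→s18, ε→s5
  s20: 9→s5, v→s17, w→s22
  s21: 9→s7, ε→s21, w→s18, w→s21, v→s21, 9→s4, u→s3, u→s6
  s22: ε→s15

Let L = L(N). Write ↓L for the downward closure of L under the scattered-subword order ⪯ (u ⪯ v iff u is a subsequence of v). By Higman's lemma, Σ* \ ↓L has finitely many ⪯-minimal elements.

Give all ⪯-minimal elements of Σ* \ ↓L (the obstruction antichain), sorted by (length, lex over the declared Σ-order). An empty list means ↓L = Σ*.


|Q|=23, |F|=1, |δ|=42 (14 ε).
min D↑ (1 st, q0=0, F={}): 0:v→0,w→0,9→0,u→0.
L(D↑) = ∅; no obstructions.

min(Σ*\↓L) = [].


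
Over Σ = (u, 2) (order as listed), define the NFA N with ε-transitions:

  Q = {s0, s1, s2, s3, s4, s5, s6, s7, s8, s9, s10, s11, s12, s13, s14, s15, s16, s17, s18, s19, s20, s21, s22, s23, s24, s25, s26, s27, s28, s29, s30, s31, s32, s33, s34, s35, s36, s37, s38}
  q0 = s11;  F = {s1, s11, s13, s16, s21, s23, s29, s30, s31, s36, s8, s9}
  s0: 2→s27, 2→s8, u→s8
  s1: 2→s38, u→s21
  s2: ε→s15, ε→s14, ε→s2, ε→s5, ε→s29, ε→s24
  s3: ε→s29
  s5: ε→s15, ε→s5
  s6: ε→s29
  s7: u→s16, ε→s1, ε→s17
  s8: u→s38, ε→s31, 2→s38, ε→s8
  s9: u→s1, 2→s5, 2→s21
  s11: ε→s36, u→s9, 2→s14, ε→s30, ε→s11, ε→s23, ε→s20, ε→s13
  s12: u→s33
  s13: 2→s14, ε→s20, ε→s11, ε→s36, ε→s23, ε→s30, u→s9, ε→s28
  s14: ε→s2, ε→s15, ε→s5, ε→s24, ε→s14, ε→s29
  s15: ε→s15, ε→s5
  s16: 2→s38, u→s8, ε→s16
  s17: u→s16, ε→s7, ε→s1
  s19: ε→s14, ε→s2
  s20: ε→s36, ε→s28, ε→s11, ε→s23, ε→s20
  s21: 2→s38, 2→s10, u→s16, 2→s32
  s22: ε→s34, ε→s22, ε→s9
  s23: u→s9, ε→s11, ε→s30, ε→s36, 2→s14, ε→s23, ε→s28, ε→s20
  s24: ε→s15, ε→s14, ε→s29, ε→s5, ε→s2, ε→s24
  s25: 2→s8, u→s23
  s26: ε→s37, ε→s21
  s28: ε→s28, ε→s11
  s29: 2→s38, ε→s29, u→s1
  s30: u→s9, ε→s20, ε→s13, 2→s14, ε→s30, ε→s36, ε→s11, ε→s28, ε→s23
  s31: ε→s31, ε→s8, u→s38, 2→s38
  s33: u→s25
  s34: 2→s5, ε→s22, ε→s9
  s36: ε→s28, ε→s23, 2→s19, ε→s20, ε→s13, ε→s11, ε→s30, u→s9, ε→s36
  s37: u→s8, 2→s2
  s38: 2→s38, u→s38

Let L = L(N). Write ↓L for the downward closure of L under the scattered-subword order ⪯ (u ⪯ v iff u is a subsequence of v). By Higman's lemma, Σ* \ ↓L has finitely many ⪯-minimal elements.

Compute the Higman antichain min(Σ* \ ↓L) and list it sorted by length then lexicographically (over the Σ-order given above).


|Q|=39, |F|=12, |δ|=123 (82 ε).
min D↑ (8 st, q0=0, F={5}): 0:u→1,2→2 1:u→3,2→4 2:u→3,2→5 3:u→4,2→5 4:u→6,2→5 5:u→5,2→5 6:u→7,2→5 7:u→5,2→5.
'22': N↓-sim [23, 15, 3] end={s10,s32,s38} ∉↓L; 2/2 del acc.
'uu2': N↓-sim [23, 11, 8, 3] end={s10,s32,s38} rej; 3/3 deletions ∈↓L.
'u2uuu': N↓-sim [23, 11, 9, 4, 3, 1] end={s38} — reject; 5/5 single-dels accept.
'uuuuuu': |S_i|=[23, 11, 8, 7, 4, 3, 1] end={s38} — reject; 6/6 deletions ∈↓L.
'2uuuuu': N↓-sim [23, 15, 8, 7, 4, 3, 1] end={s38} rej; 6/6 single-dels accept.
5 minimals (antichain).

Antichain: [22, uu2, u2uuu, uuuuuu, 2uuuuu].


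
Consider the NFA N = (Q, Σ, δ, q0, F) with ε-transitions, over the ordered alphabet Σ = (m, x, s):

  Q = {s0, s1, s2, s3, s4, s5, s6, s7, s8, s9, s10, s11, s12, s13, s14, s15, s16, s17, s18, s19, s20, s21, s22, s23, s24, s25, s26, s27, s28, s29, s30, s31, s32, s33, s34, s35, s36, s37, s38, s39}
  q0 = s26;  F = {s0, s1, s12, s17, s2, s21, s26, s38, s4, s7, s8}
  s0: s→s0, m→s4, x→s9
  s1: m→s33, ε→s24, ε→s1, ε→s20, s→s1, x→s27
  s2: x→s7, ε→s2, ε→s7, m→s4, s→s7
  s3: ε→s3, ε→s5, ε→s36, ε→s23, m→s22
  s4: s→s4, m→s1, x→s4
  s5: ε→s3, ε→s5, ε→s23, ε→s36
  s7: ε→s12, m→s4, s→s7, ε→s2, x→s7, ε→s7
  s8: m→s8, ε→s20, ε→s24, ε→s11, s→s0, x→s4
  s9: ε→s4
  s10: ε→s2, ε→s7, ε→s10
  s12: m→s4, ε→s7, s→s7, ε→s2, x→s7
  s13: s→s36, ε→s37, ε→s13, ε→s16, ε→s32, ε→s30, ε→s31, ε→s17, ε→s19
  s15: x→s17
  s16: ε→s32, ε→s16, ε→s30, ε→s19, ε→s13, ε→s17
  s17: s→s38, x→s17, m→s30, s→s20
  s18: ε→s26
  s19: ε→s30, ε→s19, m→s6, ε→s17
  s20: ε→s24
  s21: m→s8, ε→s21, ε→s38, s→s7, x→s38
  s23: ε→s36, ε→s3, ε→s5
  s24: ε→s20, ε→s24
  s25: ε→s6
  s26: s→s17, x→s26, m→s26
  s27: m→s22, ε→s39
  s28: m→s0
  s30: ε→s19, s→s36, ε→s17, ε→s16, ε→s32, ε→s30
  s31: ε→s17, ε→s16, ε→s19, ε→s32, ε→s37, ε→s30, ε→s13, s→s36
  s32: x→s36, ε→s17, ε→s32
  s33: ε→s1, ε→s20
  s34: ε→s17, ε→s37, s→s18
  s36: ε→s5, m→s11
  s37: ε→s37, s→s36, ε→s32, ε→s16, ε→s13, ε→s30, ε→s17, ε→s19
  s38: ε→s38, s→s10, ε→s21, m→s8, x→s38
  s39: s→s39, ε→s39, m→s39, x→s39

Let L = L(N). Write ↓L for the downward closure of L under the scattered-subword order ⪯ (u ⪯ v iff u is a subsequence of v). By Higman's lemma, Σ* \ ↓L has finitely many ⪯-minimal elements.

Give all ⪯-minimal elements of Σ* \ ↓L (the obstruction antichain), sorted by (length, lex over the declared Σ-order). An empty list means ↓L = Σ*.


|Q|=40, |F|=11, |δ|=131 (82 ε).
min D↑ (9 st, q0=0, F={8}): 0:m→0,x→0,s→1 1:m→1,x→1,s→2 2:m→3,x→2,s→4 3:m→3,x→5,s→6 4:m→5,x→4,s→4 5:m→7,x→5,s→5 6:m→5,x→5,s→6 7:m→7,x→8,s→7 8:m→8,x→8,s→8 [Hopcroft].
'ssmxmx': N↓-sim [32, 31, 22, 12, 9, 7, 3] end={s22,s27,s39} — reject; 6/6 deletions ∈↓L.
'sssmmx': run [32, 31, 22, 14, 8, 7, 3] end={s22,s27,s39} — reject; 6/6 deletions ∈↓L.
2 words, ⪯-incomp.

A = [ssmxmx, sssmmx].


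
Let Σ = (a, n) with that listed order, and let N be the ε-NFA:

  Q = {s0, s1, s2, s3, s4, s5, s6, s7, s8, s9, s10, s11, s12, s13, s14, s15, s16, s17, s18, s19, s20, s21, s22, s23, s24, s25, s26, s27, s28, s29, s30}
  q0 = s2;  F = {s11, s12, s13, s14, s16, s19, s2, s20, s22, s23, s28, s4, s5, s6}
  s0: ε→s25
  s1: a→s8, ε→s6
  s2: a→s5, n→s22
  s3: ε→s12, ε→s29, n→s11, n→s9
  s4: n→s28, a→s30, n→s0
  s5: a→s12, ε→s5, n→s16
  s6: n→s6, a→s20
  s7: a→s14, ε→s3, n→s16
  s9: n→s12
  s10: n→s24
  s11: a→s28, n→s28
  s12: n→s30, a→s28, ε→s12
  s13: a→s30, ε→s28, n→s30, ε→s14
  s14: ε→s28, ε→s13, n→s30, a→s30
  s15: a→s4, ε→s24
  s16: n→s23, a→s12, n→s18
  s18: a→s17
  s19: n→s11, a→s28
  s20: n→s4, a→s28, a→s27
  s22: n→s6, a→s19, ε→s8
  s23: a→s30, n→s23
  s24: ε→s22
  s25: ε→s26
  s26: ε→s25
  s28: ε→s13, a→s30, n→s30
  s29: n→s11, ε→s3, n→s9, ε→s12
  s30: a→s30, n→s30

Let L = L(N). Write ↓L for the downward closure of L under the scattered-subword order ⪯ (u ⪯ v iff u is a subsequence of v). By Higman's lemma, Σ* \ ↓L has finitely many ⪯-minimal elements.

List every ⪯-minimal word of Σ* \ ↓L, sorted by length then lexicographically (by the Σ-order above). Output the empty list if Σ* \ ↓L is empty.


|Q|=31, |F|=14, |δ|=63 (19 ε).
min D↑ (13 st, q0=0, F={8}): 0:a→1,n→2 1:a→3,n→4 2:a→5,n→6 3:a→7,n→8 4:a→3,n→9 5:a→7,n→10 6:a→11,n→6 7:a→8,n→8 8:a→8,n→8 9:a→8,n→9 10:a→7,n→7 11:a→7,n→12 12:a→8,n→7 (ε-aug+det+¬).
'aan': |S_i|=[22, 18, 7, 1] end={s30} ∉↓L; 3/3 del acc.
'aaaa': N↓-sim [22, 18, 7, 4, 1] end={s30} ∉↓L; 4/4 single-dels accept.
'anna': run [22, 18, 14, 10, 2] end={s17,s30} rej; 4/4 single-dels accept.
'naaa': run [22, 20, 14, 5, 1] end={s30} ∉↓L; 4/4 del acc.
'nannn': N↓-sim [22, 20, 14, 9, 7, 1] end={s30} rej; 5/5 single-dels accept.
'nnana': run [22, 20, 15, 11, 8, 1] end={s30} ∉↓L; 5/5 single-dels accept.
6 words, ⪯-incomp.

Antichain: [aan, aaaa, anna, naaa, nannn, nnana].


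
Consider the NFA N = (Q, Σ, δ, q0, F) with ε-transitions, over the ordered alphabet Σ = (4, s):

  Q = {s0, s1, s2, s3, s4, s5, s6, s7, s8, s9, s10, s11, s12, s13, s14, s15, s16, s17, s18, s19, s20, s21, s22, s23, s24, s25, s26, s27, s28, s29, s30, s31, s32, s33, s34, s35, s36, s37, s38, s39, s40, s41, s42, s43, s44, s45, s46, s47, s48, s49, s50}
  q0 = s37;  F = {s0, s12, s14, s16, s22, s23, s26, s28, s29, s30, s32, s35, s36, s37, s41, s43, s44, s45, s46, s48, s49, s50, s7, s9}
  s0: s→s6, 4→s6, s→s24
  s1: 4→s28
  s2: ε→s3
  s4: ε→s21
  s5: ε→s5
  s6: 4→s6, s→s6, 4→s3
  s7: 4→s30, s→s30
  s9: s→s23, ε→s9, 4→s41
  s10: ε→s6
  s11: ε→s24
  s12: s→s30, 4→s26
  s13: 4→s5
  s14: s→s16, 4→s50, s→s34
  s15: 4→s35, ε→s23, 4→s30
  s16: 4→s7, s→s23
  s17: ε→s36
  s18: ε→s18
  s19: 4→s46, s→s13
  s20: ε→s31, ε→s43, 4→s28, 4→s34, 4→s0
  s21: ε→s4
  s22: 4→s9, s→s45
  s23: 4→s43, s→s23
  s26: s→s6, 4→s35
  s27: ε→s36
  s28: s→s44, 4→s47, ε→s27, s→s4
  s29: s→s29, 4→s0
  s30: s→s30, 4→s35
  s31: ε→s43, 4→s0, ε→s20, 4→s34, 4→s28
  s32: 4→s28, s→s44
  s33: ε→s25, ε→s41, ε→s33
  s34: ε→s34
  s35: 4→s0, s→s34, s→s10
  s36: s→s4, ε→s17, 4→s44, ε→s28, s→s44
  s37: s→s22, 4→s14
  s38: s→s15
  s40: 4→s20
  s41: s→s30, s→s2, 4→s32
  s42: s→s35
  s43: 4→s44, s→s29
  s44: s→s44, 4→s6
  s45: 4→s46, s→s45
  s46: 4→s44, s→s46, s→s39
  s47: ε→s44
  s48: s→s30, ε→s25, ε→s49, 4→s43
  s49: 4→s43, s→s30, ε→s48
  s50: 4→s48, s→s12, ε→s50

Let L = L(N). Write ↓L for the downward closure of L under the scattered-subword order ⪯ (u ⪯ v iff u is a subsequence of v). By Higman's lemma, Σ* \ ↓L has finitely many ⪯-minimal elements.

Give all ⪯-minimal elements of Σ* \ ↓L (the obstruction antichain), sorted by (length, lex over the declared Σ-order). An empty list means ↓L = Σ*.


|Q|=51, |F|=24, |δ|=100 (27 ε).
min D↑ (23 st, q0=0, F={20}): 0:4→1,s→2 1:4→3,s→4 2:4→5,s→6 3:4→7,s→8 4:4→9,s→10 5:4→11,s→10 6:4→12,s→6 7:4→13,s→14 8:4→15,s→14 9:4→14,s→14 10:4→13,s→10 11:4→16,s→14 12:4→17,s→12 13:4→17,s→18 14:4→19,s→14 15:4→19,s→20 16:4→21,s→17 17:4→20,s→17 18:4→22,s→18 19:4→22,s→20 20:4→20,s→20 21:4→17,s→17 22:4→20,s→20 [Hopcroft].
'44s4s': N↓-sim [37, 34, 28, 15, 8, 5] end={s10,s24,s3,s34,s6} ∉↓L; 5/5 deletions ∈↓L.
'ss444': run [37, 31, 18, 12, 5, 2] end={s3,s6} rej; 5/5 single-dels accept.
'444444': |S_i|=[37, 34, 28, 23, 17, 6, 2] end={s3,s6} ∉↓L; 6/6 del acc.
'4s444s': |S_i|=[37, 34, 21, 13, 9, 7, 5] end={s10,s24,s3,s34,s6} — reject; 6/6 deletions ∈↓L.
's444s4': |S_i|=[37, 31, 27, 21, 16, 8, 2] end={s3,s6} rej; 6/6 del acc.
5 minimals (antichain).

Antichain: [44s4s, ss444, 444444, 4s444s, s444s4].


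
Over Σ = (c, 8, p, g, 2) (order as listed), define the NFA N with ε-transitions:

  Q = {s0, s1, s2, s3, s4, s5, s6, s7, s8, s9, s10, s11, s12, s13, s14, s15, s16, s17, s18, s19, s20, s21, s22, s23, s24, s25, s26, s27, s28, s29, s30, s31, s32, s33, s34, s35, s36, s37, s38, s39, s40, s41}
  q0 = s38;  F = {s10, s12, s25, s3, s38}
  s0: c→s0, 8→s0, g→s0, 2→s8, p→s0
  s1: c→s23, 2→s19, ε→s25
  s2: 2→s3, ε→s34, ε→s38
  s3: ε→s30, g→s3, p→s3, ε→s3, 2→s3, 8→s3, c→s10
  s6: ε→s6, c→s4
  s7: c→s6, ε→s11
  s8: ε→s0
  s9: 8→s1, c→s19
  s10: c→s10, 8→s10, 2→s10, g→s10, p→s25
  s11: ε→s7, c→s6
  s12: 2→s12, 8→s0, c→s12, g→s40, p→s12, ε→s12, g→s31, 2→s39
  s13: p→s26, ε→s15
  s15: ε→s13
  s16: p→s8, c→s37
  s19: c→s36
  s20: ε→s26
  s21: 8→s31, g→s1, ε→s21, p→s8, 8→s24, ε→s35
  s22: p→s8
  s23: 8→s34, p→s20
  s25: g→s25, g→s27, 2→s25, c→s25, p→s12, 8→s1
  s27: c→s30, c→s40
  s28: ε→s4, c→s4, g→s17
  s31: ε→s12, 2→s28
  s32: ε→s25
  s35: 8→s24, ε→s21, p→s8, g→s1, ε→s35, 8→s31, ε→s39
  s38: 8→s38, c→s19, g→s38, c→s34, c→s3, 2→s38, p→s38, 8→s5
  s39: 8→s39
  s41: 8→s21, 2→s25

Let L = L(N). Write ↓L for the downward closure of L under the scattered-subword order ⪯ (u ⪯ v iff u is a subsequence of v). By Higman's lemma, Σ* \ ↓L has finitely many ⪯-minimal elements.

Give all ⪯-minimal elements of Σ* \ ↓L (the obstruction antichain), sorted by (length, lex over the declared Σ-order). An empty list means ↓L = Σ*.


|Q|=42, |F|=5, |δ|=88 (21 ε).
min D↑ (6 st, q0=0, F={5}): 0:c→1,8→0,p→0,g→0,2→0 1:c→2,8→1,p→1,g→1,2→1 2:c→2,8→2,p→3,g→2,2→2 3:c→3,8→3,p→4,g→3,2→3 4:c→4,8→5,p→4,g→4,2→4 5:c→5,8→5,p→5,g→5,2→5.
'ccpp8': N↓-sim [23, 21, 20, 19, 11, 3] end={s0,s39,s8} rej; 5/5 del acc.
1 obstructions.

A = [ccpp8].


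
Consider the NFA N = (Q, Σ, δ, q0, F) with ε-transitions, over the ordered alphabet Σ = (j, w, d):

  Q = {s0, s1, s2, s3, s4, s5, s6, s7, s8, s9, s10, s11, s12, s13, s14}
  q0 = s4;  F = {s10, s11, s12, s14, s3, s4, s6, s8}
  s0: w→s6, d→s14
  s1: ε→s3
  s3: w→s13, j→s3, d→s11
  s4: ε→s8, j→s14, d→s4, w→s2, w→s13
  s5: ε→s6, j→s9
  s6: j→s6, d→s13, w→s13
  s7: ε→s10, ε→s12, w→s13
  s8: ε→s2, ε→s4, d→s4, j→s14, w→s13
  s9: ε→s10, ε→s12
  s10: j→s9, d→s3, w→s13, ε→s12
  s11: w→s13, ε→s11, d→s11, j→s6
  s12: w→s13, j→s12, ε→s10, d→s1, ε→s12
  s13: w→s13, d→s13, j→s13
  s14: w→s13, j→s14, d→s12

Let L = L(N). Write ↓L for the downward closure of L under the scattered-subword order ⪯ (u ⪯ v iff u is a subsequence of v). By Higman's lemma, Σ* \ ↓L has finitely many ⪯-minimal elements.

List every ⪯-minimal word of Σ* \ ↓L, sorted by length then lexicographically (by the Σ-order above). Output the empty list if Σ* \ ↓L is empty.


|Q|=15, |F|=8, |δ|=45 (13 ε).
min D↑ (7 st, q0=0, F={2}): 0:j→1,w→2,d→0 1:j→1,w→2,d→3 2:j→2,w→2,d→2 3:j→3,w→2,d→4 4:j→4,w→2,d→5 5:j→6,w→2,d→5 6:j→6,w→2,d→2.
'w': |S_i|=[12, 2] end={s13,s2} ∉↓L; 1/1 del acc.
'jdddjd': N↓-sim [12, 9, 8, 5, 3, 2, 1] end={s13} rej; 6/6 del acc.
2 words, ⪯-incomp.

A = [w, jdddjd].


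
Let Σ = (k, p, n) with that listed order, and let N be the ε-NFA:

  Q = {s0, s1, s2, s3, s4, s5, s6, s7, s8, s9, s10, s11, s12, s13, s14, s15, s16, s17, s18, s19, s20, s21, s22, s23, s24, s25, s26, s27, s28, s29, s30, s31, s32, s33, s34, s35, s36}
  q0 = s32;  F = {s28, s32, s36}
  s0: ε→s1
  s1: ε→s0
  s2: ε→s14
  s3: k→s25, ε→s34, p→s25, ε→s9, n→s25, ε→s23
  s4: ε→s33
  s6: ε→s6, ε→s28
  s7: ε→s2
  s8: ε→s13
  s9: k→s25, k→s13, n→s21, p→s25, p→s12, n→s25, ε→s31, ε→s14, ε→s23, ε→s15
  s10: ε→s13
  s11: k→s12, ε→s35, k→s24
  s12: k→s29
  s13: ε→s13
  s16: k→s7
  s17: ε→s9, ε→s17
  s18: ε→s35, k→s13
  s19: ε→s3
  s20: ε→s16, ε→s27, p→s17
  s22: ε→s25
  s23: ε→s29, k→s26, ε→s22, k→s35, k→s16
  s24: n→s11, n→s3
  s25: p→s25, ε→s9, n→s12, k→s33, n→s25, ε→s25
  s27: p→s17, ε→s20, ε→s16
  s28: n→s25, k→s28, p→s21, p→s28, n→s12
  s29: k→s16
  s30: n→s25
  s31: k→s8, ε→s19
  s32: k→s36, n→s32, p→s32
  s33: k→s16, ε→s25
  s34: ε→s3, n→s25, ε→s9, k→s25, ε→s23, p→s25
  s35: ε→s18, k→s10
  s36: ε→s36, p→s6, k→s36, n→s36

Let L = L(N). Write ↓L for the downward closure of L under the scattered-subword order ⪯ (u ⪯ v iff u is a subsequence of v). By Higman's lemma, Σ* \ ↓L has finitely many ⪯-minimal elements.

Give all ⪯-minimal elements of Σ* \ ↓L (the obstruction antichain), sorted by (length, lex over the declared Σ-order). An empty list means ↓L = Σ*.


|Q|=37, |F|=3, |δ|=82 (38 ε).
min D↑ (4 st, q0=0, F={3}): 0:k→1,p→0,n→0 1:k→1,p→2,n→1 2:k→2,p→2,n→3 3:k→3,p→3,n→3.
'kpn': N↓-sim [27, 26, 25, 23] end={s10,s12,s13,s14,s15,s16,s18,s19,s2,s21,s22,s23,…} ∉↓L; 3/3 deletions ∈↓L.
1 obstructions.

Antichain: [kpn].


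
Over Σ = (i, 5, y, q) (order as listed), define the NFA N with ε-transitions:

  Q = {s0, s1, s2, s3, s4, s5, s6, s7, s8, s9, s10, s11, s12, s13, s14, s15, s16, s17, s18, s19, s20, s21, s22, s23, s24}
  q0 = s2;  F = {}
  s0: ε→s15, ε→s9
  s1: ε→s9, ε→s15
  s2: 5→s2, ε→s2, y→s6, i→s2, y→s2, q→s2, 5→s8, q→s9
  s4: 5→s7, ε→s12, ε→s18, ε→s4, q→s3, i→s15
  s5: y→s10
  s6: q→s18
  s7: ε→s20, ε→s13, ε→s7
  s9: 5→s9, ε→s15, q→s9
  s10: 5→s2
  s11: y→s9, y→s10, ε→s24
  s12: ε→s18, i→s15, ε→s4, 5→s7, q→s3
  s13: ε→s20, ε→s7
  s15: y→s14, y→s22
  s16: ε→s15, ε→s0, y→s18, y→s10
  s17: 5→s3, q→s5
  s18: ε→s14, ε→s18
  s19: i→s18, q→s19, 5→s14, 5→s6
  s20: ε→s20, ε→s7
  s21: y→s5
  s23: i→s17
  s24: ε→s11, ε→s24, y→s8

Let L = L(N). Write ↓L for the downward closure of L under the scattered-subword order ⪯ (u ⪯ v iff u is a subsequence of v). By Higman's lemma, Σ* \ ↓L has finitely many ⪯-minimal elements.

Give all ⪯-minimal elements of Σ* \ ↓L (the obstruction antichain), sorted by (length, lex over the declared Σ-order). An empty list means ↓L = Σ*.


|Q|=25, |F|=0, |δ|=58 (25 ε).
min D↑ (1 st, q0=0, F={0}): 0:i→0,5→0,y→0,q→0 [Hopcroft].
ε ∈ L(D↑) ⇒ ↓L = ∅.

Antichain: [ε].


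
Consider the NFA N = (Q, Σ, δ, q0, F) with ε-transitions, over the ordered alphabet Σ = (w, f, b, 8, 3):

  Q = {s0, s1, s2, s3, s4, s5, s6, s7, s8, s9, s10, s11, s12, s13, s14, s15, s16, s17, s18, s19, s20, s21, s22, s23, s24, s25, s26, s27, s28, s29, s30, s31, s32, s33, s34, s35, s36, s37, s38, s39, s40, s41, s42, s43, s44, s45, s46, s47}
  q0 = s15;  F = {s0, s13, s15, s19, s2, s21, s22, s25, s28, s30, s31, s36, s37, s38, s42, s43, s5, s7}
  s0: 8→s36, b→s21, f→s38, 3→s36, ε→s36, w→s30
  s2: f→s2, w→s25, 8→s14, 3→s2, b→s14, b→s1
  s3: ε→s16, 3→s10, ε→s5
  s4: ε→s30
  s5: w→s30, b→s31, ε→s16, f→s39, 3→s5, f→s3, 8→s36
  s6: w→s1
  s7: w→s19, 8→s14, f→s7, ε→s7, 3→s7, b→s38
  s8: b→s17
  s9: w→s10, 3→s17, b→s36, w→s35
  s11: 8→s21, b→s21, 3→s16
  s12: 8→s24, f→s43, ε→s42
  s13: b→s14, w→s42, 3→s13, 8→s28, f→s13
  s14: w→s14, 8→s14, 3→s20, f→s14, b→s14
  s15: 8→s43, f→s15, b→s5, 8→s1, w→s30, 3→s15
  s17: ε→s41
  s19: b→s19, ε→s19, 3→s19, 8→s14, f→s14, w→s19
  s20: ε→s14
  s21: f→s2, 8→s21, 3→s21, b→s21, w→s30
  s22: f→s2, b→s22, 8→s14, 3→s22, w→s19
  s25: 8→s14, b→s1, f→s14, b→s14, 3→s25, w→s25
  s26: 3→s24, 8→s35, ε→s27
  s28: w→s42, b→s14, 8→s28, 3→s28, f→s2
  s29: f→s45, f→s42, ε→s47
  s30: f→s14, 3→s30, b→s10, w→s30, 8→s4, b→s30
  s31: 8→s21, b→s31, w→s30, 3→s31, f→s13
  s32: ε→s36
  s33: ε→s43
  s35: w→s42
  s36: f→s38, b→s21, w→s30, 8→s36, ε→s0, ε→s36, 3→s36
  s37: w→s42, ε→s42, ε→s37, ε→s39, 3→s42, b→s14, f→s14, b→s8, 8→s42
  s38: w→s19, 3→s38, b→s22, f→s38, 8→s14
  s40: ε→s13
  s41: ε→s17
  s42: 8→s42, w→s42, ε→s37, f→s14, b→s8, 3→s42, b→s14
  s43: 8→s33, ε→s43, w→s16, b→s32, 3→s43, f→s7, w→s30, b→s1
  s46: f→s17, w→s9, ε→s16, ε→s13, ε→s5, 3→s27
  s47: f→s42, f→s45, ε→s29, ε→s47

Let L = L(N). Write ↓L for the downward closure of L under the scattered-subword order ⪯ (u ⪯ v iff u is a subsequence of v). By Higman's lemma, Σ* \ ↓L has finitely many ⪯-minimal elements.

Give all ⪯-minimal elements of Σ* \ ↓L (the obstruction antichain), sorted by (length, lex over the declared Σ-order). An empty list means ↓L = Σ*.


A = [wf, 8f8, bbfb].

|Q|=48, |F|=18, |δ|=154 (28 ε).
min D↑ (17 st, q0=0, F={4}): 0:w→1,f→0,b→2,8→3,3→0 1:w→1,f→4,b→1,8→1,3→1 2:w→1,f→2,b→5,8→6,3→2 3:w→1,f→7,b→6,8→3,3→3 4:w→4,f→4,b→4,8→4,3→4 5:w→1,f→8,b→5,8→9,3→5 6:w→1,f→10,b→9,8→6,3→6 7:w→11,f→7,b→10,8→4,3→7 8:w→12,f→8,b→4,8→13,3→8 9:w→1,f→14,b→9,8→9,3→9 10:w→11,f→10,b→15,8→4,3→10 11:w→11,f→4,b→11,8→4,3→11 12:w→12,f→4,b→4,8→12,3→12 13:w→12,f→14,b→4,8→13,3→13 14:w→16,f→14,b→4,8→4,3→14 15:w→11,f→14,b→15,8→4,3→15 16:w→16,f→4,b→4,8→4,3→16 (ε-aug+det+¬).
'wf': N↓-sim [31, 15, 2] end={s14,s20} — reject; 2/2 deletions ∈↓L.
'8f8': run [31, 26, 9, 2] end={s14,s20} ∉↓L; 3/3 deletions ∈↓L.
'bbfb': |S_i|=[31, 27, 20, 13, 6] end={s1,s14,s17,s20,s41,s8} ∉↓L; 4/4 del acc.
3 words, ⪯-incomp.


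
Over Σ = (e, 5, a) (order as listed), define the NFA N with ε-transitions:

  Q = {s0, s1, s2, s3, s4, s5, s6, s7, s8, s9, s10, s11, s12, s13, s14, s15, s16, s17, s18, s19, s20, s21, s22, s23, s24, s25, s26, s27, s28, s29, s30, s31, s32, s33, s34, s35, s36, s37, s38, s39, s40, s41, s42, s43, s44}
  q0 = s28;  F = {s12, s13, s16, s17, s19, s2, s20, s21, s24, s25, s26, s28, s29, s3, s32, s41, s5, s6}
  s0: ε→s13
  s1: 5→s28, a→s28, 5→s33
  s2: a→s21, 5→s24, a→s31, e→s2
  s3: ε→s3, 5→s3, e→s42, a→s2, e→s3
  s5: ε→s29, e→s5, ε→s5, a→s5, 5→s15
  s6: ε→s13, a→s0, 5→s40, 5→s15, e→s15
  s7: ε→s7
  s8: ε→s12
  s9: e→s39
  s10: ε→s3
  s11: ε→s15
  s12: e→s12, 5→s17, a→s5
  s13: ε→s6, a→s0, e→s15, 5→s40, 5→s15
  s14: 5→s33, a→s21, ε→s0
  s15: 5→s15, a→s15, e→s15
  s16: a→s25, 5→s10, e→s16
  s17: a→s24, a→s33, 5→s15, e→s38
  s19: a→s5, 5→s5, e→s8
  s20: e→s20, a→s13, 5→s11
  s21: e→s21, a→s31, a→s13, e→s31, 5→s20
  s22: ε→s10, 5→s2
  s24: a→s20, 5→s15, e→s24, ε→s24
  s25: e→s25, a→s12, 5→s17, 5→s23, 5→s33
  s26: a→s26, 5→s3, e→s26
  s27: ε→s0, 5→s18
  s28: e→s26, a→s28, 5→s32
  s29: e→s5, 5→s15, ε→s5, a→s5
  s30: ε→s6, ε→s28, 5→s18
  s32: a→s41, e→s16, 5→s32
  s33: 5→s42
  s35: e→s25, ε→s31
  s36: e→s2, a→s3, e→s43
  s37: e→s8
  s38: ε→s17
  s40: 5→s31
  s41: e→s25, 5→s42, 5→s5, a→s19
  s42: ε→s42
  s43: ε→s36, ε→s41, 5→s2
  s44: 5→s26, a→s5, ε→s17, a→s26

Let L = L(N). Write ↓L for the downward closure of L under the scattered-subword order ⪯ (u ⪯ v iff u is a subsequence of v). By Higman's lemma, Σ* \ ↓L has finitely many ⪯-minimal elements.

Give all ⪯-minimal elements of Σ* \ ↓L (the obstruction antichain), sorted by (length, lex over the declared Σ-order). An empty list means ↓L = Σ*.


A = [5a55, 5aaa5, e5aaae].

|Q|=45, |F|=18, |δ|=110 (23 ε).
min D↑ (17 st, q0=0, F={14}): 0:e→1,5→2,a→0 1:e→1,5→3,a→1 2:e→4,5→2,a→5 3:e→3,5→3,a→6 4:e→4,5→3,a→7 5:e→7,5→8,a→9 6:e→6,5→10,a→11 7:e→7,5→12,a→13 8:e→8,5→14,a→8 9:e→13,5→8,a→8 10:e→10,5→14,a→15 11:e→11,5→15,a→16 12:e→12,5→14,a→10 13:e→13,5→12,a→8 14:e→14,5→14,a→14 15:e→15,5→14,a→16 16:e→14,5→14,a→16.
'5a55': N↓-sim [29, 27, 23, 16, 5] end={s11,s15,s31,s40,s42} rej; 4/4 deletions ∈↓L.
'5aaa5': run [29, 27, 23, 19, 13, 5] end={s11,s15,s31,s40,s42} — reject; 5/5 del acc.
'e5aaae': N↓-sim [29, 25, 18, 13, 9, 6, 1] end={s15} ∉↓L; 6/6 single-dels accept.
3 minimals (antichain).


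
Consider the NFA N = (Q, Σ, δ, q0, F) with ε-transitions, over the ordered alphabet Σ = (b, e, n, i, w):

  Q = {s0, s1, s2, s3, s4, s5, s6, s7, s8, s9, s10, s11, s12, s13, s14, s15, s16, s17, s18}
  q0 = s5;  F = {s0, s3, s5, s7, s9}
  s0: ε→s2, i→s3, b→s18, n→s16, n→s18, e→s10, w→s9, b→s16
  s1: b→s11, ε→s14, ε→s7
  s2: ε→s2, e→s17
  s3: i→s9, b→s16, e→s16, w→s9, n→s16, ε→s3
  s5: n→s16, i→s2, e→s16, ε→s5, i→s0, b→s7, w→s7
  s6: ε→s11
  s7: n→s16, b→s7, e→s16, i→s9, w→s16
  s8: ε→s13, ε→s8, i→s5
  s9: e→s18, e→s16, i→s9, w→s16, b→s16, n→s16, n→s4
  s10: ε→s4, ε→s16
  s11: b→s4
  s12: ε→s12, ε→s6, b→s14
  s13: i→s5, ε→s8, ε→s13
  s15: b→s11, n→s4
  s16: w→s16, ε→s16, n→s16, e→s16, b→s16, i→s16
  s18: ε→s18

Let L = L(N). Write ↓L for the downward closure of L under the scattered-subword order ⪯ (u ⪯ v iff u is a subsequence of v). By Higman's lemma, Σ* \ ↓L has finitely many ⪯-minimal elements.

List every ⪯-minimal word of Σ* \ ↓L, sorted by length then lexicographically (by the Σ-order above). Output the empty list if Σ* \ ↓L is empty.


|Q|=19, |F|=5, |δ|=60 (17 ε).
min D↑ (6 st, q0=0, F={2}): 0:b→1,e→2,n→2,i→3,w→1 1:b→1,e→2,n→2,i→4,w→2 2:b→2,e→2,n→2,i→2,w→2 3:b→2,e→2,n→2,i→5,w→4 4:b→2,e→2,n→2,i→4,w→2 5:b→2,e→2,n→2,i→4,w→4.
'e': |S_i|=[11, 5] end={s10,s16,s17,s18,s4} — reject; 1/1 deletions ∈↓L.
'n': N↓-sim [11, 3] end={s16,s18,s4} rej; 1/1 del acc.
'bw': |S_i|=[11, 5, 1] end={s16} rej; 2/2 deletions ∈↓L.
'ib': |S_i|=[11, 9, 2] end={s16,s18} rej; 2/2 deletions ∈↓L.
'ww': run [11, 5, 1] end={s16} ∉↓L; 2/2 single-dels accept.
'iiiw': run [11, 9, 5, 4, 1] end={s16} rej; 4/4 deletions ∈↓L.
6 minimals (antichain).

min(Σ*\↓L) = [e, n, bw, ib, ww, iiiw].


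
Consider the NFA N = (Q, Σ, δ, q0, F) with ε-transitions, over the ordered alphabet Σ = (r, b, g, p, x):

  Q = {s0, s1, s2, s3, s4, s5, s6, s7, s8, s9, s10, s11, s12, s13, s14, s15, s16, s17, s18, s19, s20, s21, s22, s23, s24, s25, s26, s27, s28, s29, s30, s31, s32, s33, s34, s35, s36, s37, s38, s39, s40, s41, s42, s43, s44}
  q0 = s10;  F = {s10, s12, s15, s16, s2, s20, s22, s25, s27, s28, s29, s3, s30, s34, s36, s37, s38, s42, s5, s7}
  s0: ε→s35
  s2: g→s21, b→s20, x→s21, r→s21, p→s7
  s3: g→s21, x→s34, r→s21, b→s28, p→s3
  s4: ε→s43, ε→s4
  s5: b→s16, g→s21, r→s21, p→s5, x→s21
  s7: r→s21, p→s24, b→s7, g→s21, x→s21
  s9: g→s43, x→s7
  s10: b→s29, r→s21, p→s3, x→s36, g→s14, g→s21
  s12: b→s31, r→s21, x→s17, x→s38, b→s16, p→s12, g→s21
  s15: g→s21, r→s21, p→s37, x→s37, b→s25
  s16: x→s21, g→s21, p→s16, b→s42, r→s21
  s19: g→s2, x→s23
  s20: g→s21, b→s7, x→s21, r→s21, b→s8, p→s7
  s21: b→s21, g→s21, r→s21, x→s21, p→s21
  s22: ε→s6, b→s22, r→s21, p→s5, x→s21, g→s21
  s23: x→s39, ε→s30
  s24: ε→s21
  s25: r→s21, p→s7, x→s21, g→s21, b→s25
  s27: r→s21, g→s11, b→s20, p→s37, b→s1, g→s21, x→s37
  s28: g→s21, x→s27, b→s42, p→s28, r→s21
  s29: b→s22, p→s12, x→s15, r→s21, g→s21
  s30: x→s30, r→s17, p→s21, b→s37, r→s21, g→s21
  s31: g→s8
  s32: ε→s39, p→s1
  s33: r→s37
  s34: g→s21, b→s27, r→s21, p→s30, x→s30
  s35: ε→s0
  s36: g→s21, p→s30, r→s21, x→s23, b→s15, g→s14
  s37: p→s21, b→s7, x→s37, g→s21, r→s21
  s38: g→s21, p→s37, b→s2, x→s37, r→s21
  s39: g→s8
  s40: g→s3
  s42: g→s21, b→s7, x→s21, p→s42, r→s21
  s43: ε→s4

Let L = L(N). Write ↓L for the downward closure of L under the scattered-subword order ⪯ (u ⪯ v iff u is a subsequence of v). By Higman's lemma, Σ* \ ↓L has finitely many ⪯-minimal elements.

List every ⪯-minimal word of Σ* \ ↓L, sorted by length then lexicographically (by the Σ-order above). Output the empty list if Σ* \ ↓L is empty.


|Q|=45, |F|=20, |δ|=132 (9 ε).
min D↑ (21 st, q0=0, F={1}): 0:r→1,b→2,g→1,p→3,x→4 1:r→1,b→1,g→1,p→1,x→1 2:r→1,b→5,g→1,p→6,x→7 3:r→1,b→8,g→1,p→3,x→9 4:r→1,b→7,g→1,p→10,x→10 5:r→1,b→5,g→1,p→11,x→1 6:r→1,b→12,g→1,p→6,x→13 7:r→1,b→14,g→1,p→15,x→15 8:r→1,b→16,g→1,p→8,x→17 9:r→1,b→17,g→1,p→10,x→10 10:r→1,b→15,g→1,p→1,x→10 11:r→1,b→12,g→1,p→11,x→1 12:r→1,b→16,g→1,p→12,x→1 13:r→1,b→18,g→1,p→15,x→15 14:r→1,b→14,g→1,p→19,x→1 15:r→1,b→19,g→1,p→1,x→15 16:r→1,b→19,g→1,p→16,x→1 17:r→1,b→20,g→1,p→15,x→15 18:r→1,b→20,g→1,p→19,x→1 19:r→1,b→19,g→1,p→1,x→1 20:r→1,b→19,g→1,p→19,x→1 [Hopcroft].
'r': run [31, 2] end={s17,s21} — reject; 1/1 del acc.
'g': |S_i|=[31, 4] end={s11,s14,s21,s8} rej; 1/1 deletions ∈↓L.
'bbx': run [31, 23, 14, 1] end={s21} rej; 3/3 deletions ∈↓L.
'xpp': run [31, 20, 6, 2] end={s21,s24} rej; 3/3 single-dels accept.
'xxp': run [31, 20, 9, 2] end={s21,s24} ∉↓L; 3/3 del acc.
'pbbbp': N↓-sim [31, 21, 14, 7, 4, 2] end={s21,s24} rej; 5/5 deletions ∈↓L.
6 minimals (antichain).

Antichain: [r, g, bbx, xpp, xxp, pbbbp].


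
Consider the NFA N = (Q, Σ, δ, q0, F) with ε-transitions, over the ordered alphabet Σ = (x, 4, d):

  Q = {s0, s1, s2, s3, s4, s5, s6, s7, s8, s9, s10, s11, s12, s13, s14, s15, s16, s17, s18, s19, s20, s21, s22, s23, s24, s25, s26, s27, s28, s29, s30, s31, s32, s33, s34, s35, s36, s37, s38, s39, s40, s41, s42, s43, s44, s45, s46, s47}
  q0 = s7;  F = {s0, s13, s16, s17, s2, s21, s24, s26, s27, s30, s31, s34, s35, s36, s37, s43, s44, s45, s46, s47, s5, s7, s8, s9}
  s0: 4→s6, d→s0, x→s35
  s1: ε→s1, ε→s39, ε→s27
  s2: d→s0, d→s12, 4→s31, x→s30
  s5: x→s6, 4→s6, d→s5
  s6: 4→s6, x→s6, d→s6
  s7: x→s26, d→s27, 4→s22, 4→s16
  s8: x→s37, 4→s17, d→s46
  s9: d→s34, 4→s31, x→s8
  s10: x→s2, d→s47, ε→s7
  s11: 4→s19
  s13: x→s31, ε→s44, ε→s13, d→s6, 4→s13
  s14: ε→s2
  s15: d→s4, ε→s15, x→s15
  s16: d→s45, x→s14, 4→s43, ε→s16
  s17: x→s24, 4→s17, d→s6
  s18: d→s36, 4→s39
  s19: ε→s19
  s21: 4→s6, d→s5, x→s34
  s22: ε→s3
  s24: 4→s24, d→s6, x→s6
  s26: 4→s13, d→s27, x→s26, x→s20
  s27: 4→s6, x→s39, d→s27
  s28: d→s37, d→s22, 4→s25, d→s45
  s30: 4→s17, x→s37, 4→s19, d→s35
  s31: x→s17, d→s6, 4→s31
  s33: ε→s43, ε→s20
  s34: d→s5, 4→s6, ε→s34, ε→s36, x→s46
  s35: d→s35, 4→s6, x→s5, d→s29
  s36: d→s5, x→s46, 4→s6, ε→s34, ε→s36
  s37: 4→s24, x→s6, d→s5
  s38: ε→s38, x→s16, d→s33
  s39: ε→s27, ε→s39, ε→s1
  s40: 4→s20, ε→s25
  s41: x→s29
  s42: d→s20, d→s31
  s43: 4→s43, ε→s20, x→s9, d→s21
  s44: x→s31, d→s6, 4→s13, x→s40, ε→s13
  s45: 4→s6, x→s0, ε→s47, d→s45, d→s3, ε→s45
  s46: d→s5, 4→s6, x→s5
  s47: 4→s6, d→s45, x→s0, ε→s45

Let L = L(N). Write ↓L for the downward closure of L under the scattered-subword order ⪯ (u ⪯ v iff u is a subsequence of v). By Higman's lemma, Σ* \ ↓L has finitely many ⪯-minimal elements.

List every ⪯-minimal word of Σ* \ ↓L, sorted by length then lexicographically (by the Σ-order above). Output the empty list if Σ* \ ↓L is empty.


|Q|=48, |F|=24, |δ|=126 (27 ε).
min D↑ (22 st, q0=0, F={8}): 0:x→1,4→2,d→3 1:x→1,4→4,d→3 2:x→5,4→6,d→7 3:x→3,4→8,d→3 4:x→9,4→4,d→8 5:x→10,4→9,d→11 6:x→12,4→6,d→13 7:x→11,4→8,d→7 8:x→8,4→8,d→8 9:x→14,4→9,d→8 10:x→15,4→14,d→16 11:x→16,4→8,d→11 12:x→17,4→9,d→18 13:x→18,4→8,d→19 14:x→20,4→14,d→8 15:x→8,4→20,d→19 16:x→19,4→8,d→16 17:x→15,4→14,d→21 18:x→21,4→8,d→19 19:x→8,4→8,d→19 20:x→8,4→20,d→8 21:x→19,4→8,d→19 (ε-aug+det+¬).
'd4': N↓-sim [36, 16, 1] end={s6} ∉↓L; 2/2 del acc.
'x4d': |S_i|=[36, 28, 10, 1] end={s6} ∉↓L; 3/3 deletions ∈↓L.
'4xxxx': run [36, 31, 22, 11, 4, 1] end={s6} ∉↓L; 5/5 del acc.
'44ddx': N↓-sim [36, 31, 19, 6, 2, 1] end={s6} — reject; 5/5 del acc.
4 words, ⪯-incomp.

Antichain: [d4, x4d, 4xxxx, 44ddx].


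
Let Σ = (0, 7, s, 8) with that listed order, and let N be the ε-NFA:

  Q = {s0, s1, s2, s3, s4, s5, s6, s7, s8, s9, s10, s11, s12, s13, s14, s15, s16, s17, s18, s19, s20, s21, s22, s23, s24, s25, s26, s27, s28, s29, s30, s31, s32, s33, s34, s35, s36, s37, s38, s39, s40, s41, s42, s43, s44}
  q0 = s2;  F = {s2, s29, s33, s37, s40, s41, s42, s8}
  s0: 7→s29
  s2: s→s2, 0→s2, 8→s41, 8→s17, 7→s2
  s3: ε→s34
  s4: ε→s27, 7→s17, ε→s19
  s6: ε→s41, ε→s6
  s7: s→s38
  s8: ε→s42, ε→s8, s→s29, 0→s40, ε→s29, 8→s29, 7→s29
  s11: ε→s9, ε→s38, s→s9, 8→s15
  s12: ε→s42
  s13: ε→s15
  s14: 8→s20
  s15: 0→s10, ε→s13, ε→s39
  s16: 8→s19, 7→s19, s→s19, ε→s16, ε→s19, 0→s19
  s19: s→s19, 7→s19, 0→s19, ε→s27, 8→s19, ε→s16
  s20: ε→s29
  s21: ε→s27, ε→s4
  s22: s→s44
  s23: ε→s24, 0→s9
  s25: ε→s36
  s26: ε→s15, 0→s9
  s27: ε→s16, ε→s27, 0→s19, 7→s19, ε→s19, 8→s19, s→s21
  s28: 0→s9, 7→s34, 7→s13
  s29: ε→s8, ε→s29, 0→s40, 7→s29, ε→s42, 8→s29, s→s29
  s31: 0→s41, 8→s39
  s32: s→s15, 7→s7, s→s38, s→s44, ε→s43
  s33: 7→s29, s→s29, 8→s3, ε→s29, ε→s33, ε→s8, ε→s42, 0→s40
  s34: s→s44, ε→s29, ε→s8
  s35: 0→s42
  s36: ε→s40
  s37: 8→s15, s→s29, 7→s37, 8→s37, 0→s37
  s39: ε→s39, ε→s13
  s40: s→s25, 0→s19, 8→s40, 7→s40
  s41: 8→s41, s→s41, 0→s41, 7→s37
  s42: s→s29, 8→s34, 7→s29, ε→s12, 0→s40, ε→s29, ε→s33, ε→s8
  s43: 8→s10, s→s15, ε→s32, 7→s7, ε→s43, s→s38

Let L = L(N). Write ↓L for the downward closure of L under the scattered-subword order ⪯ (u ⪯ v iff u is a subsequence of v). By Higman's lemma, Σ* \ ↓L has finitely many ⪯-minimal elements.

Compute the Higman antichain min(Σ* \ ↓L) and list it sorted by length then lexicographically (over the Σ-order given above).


min(Σ*\↓L) = [87s00].

|Q|=45, |F|=8, |δ|=117 (46 ε).
min D↑ (6 st, q0=0, F={5}): 0:0→0,7→0,s→0,8→1 1:0→1,7→2,s→1,8→1 2:0→2,7→2,s→3,8→2 3:0→4,7→3,s→3,8→3 4:0→5,7→4,s→4,8→4 5:0→5,7→5,s→5,8→5 [Hopcroft].
'87s00': N↓-sim [24, 23, 22, 17, 9, 6] end={s16,s17,s19,s21,s27,s4} rej; 5/5 deletions ∈↓L.
1 minimals (antichain).


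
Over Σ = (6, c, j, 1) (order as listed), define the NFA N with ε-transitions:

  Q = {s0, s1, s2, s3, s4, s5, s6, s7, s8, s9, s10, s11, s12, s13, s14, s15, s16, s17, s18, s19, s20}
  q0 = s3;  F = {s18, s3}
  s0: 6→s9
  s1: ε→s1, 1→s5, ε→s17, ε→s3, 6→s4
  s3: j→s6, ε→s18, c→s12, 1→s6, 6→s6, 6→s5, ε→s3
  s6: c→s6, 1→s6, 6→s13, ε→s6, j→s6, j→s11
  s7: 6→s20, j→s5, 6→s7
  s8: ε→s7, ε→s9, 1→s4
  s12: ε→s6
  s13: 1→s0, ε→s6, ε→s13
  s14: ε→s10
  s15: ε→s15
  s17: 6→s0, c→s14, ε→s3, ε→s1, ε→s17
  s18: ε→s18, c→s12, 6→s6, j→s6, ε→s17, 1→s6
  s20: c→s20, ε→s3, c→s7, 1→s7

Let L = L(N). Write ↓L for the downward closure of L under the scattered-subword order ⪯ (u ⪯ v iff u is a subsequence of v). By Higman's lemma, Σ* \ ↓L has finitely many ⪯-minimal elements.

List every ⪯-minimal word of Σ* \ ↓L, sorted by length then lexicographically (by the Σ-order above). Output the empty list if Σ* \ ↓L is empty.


Antichain: [6, c, j, 1].

|Q|=21, |F|=2, |δ|=46 (19 ε).
min D↑ (2 st, q0=0, F={1}): 0:6→1,c→1,j→1,1→1 1:6→1,c→1,j→1,1→1 (ε-aug+det+¬).
'6': N↓-sim [14, 7] end={s0,s11,s13,s4,s5,s6,s9} — reject; 1/1 del acc.
'c': |S_i|=[14, 8] end={s0,s10,s11,s12,s13,s14,s6,s9} — reject; 1/1 del acc.
'j': N↓-sim [14, 5] end={s0,s11,s13,s6,s9} — reject; 1/1 single-dels accept.
'1': |S_i|=[14, 6] end={s0,s11,s13,s5,s6,s9} rej; 1/1 del acc.
4 words, ⪯-incomp.


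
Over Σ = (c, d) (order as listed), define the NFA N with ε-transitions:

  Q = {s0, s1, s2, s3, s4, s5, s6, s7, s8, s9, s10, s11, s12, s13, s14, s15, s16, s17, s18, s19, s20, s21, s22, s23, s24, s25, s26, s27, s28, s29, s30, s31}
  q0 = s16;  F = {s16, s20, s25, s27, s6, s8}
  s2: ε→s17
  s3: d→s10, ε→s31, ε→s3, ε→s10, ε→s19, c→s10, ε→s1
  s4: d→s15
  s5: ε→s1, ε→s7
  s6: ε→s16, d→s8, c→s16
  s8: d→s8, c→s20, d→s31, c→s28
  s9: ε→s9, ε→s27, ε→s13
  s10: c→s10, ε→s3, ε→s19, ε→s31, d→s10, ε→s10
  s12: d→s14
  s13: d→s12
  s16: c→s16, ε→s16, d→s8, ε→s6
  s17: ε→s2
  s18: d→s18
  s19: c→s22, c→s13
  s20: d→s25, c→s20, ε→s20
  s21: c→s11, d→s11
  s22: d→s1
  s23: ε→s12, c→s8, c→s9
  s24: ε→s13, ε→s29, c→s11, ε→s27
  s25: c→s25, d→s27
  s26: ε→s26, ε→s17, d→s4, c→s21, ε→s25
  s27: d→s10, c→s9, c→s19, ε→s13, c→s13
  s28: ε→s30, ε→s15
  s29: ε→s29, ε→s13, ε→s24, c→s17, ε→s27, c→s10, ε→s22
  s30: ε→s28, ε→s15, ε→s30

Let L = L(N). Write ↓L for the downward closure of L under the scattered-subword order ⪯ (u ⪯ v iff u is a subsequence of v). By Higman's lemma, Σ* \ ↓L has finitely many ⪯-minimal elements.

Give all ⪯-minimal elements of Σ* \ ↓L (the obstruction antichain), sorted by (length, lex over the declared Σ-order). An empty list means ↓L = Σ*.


|Q|=32, |F|=6, |δ|=74 (38 ε).
min D↑ (6 st, q0=0, F={5}): 0:c→0,d→1 1:c→2,d→1 2:c→2,d→3 3:c→3,d→4 4:c→4,d→5 5:c→5,d→5 [Hopcroft].
'dcddd': |S_i|=[19, 17, 16, 12, 11, 9] end={s1,s10,s12,s13,s14,s19,s22,s3,s31} rej; 5/5 deletions ∈↓L.
1 obstructions.

A = [dcddd].


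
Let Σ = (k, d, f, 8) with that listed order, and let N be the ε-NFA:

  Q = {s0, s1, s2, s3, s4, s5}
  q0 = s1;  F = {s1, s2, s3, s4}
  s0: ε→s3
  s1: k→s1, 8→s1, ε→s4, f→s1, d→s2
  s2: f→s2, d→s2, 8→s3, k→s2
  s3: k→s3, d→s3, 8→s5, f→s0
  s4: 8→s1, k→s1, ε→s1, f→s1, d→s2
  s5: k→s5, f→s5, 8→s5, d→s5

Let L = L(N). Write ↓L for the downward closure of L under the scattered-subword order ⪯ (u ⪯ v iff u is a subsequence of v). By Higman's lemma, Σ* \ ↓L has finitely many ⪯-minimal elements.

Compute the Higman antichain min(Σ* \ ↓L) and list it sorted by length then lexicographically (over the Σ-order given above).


Antichain: [d88].

|Q|=6, |F|=4, |δ|=23 (3 ε).
min D↑ (4 st, q0=0, F={3}): 0:k→0,d→1,f→0,8→0 1:k→1,d→1,f→1,8→2 2:k→2,d→2,f→2,8→3 3:k→3,d→3,f→3,8→3 (ε-aug+det+¬).
'd88': run [6, 4, 3, 1] end={s5} ∉↓L; 3/3 single-dels accept.
1 obstructions.


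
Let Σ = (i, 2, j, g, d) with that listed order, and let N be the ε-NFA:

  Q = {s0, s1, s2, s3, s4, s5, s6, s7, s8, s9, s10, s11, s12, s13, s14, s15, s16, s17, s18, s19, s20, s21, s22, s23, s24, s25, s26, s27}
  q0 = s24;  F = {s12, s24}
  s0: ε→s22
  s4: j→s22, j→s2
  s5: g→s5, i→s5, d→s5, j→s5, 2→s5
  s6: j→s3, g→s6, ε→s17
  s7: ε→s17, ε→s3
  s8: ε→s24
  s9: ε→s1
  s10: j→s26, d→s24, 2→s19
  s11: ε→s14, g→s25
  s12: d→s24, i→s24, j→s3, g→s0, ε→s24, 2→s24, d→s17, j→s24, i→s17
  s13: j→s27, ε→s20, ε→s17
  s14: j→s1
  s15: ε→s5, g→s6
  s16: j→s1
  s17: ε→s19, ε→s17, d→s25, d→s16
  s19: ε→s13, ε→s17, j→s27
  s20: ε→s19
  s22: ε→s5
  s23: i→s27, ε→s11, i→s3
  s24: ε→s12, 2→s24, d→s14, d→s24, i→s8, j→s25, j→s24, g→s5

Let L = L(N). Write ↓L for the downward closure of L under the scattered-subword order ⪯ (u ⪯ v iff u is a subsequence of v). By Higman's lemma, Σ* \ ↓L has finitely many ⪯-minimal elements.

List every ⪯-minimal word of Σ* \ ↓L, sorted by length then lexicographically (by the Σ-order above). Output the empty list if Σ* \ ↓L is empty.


A = [g].

|Q|=28, |F|=2, |δ|=56 (19 ε).
min D↑ (2 st, q0=0, F={1}): 0:i→0,2→0,j→0,g→1,d→0 1:i→1,2→1,j→1,g→1,d→1 (ε-aug+det+¬).
'g': N↓-sim [16, 3] end={s0,s22,s5} ∉↓L; 1/1 del acc.
1 words, ⪯-incomp.
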